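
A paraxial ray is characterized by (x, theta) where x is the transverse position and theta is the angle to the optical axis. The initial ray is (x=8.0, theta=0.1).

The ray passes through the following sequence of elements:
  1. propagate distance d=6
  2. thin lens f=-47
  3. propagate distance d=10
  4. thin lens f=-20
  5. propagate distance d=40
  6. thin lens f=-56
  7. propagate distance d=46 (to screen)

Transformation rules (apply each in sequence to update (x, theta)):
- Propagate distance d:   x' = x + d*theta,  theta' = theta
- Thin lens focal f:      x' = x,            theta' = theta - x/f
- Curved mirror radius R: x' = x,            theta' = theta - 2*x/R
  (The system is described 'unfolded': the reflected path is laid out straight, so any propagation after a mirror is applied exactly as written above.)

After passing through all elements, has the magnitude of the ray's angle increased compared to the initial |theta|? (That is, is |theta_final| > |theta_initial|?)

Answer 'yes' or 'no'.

Answer: yes

Derivation:
Initial: x=8.0000 theta=0.1000
After 1 (propagate distance d=6): x=8.6000 theta=0.1000
After 2 (thin lens f=-47): x=8.6000 theta=133/470 (≈0.2830)
After 3 (propagate distance d=10): x=2686/235 (≈11.4298) theta=133/470 (≈0.2830)
After 4 (thin lens f=-20): x=2686/235 (≈11.4298) theta=1004/1175 (≈0.8545)
After 5 (propagate distance d=40): x=10718/235 (≈45.6085) theta=1004/1175 (≈0.8545)
After 6 (thin lens f=-56): x=10718/235 (≈45.6085) theta=54907/32900 (≈1.6689)
After 7 (propagate distance d=46 (to screen)): x=2013121/16450 (≈122.3782) theta=54907/32900 (≈1.6689)
|theta_initial|=0.1000 |theta_final|=54907/32900 (≈1.6689) -> increased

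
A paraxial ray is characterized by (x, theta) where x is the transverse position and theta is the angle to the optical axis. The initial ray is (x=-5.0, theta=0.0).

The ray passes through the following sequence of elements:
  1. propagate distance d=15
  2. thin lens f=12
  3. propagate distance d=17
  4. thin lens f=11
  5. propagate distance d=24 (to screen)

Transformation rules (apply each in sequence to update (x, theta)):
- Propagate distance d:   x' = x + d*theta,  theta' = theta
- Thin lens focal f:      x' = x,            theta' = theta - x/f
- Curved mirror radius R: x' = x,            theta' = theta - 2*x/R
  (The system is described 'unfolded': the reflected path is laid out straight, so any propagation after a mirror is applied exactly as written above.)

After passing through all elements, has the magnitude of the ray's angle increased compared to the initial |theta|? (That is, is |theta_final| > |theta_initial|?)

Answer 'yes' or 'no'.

Initial: x=-5.0000 theta=0.0000
After 1 (propagate distance d=15): x=-5.0000 theta=0.0000
After 2 (thin lens f=12): x=-5.0000 theta=5/12 (≈0.4167)
After 3 (propagate distance d=17): x=25/12 (≈2.0833) theta=5/12 (≈0.4167)
After 4 (thin lens f=11): x=25/12 (≈2.0833) theta=5/22 (≈0.2273)
After 5 (propagate distance d=24 (to screen)): x=995/132 (≈7.5379) theta=5/22 (≈0.2273)
|theta_initial|=0.0000 |theta_final|=5/22 (≈0.2273) -> increased

Answer: yes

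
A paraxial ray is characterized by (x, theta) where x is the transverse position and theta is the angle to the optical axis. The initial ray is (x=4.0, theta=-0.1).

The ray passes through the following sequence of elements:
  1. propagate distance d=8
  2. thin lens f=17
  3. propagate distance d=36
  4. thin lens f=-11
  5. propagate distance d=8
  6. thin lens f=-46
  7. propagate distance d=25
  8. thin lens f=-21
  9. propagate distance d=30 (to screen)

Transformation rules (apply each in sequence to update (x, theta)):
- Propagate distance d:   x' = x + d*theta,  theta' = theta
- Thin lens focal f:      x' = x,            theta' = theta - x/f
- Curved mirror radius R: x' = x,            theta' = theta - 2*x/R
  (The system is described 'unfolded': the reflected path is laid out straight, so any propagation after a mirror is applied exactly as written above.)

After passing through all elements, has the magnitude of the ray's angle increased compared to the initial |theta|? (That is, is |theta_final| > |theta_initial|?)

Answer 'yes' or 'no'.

Answer: yes

Derivation:
Initial: x=4.0000 theta=-0.1000
After 1 (propagate distance d=8): x=3.2000 theta=-0.1000
After 2 (thin lens f=17): x=3.2000 theta=-49/170 (≈-0.2882)
After 3 (propagate distance d=36): x=-122/17 (≈-7.1765) theta=-49/170 (≈-0.2882)
After 4 (thin lens f=-11): x=-122/17 (≈-7.1765) theta=-1759/1870 (≈-0.9406)
After 5 (propagate distance d=8): x=-13746/935 (≈-14.7016) theta=-1759/1870 (≈-0.9406)
After 6 (thin lens f=-46): x=-13746/935 (≈-14.7016) theta=-54203/43010 (≈-1.2602)
After 7 (propagate distance d=25): x=-1987391/43010 (≈-46.2076) theta=-54203/43010 (≈-1.2602)
After 8 (thin lens f=-21): x=-1987391/43010 (≈-46.2076) theta=-571/165 (≈-3.4606)
After 9 (propagate distance d=30 (to screen)): x=-586601/3910 (≈-150.0258) theta=-571/165 (≈-3.4606)
|theta_initial|=0.1000 |theta_final|=571/165 (≈3.4606) -> increased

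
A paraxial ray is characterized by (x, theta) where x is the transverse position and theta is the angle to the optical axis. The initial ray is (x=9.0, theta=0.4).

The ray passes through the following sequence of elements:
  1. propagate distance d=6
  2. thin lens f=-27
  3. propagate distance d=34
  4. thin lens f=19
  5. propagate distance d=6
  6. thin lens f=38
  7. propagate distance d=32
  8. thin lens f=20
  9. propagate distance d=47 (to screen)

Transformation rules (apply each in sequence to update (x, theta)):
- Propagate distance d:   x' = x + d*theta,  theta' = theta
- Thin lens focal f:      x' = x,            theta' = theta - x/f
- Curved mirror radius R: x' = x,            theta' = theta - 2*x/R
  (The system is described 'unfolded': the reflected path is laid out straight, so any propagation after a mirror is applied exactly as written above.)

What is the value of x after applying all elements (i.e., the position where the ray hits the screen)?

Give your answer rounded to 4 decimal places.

Answer: -50.9449

Derivation:
Initial: x=9.0000 theta=0.4000
After 1 (propagate distance d=6): x=11.4000 theta=0.4000
After 2 (thin lens f=-27): x=11.4000 theta=37/45 (≈0.8222)
After 3 (propagate distance d=34): x=1771/45 (≈39.3556) theta=37/45 (≈0.8222)
After 4 (thin lens f=19): x=1771/45 (≈39.3556) theta=-356/285 (≈-1.2491)
After 5 (propagate distance d=6): x=27241/855 (≈31.8608) theta=-356/285 (≈-1.2491)
After 6 (thin lens f=38): x=27241/855 (≈31.8608) theta=-13565/6498 (≈-2.0876)
After 7 (propagate distance d=32): x=-63069/1805 (≈-34.9413) theta=-13565/6498 (≈-2.0876)
After 8 (thin lens f=20): x=-63069/1805 (≈-34.9413) theta=-110629/324900 (≈-0.3405)
After 9 (propagate distance d=47 (to screen)): x=-871157/17100 (≈-50.9449) theta=-110629/324900 (≈-0.3405)
Rounded to 4 decimal places: x = -50.9449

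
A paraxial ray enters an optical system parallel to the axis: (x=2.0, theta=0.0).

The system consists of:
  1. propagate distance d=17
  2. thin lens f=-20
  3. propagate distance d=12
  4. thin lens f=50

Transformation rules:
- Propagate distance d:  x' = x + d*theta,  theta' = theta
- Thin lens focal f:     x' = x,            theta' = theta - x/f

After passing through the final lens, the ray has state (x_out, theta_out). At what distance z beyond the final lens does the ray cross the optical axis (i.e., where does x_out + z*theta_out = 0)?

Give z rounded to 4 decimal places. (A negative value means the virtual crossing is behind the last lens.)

Answer: -88.8889

Derivation:
Initial: x=2.0000 theta=0.0000
After 1 (propagate distance d=17): x=2.0000 theta=0.0000
After 2 (thin lens f=-20): x=2.0000 theta=0.1000
After 3 (propagate distance d=12): x=3.2000 theta=0.1000
After 4 (thin lens f=50): x=3.2000 theta=0.0360
z_focus = -x_out/theta_out = -(3.2000)/(0.0360) = -800/9 ≈ -88.8889
Rounded to 4 decimal places: z = -88.8889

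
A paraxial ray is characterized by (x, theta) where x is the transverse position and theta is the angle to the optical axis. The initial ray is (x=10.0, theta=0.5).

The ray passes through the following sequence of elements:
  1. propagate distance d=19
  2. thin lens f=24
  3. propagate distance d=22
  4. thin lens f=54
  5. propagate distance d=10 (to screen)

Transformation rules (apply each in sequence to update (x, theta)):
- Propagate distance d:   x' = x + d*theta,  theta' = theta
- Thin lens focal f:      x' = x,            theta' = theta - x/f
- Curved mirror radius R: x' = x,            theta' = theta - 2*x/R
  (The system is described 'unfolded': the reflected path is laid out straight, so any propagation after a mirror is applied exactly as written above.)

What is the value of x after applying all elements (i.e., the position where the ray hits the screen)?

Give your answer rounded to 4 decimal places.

Initial: x=10.0000 theta=0.5000
After 1 (propagate distance d=19): x=19.5000 theta=0.5000
After 2 (thin lens f=24): x=19.5000 theta=-0.3125
After 3 (propagate distance d=22): x=12.6250 theta=-0.3125
After 4 (thin lens f=54): x=12.6250 theta=-59/108 (≈-0.5463)
After 5 (propagate distance d=10 (to screen)): x=1547/216 (≈7.1620) theta=-59/108 (≈-0.5463)
Rounded to 4 decimal places: x = 7.1620

Answer: 7.1620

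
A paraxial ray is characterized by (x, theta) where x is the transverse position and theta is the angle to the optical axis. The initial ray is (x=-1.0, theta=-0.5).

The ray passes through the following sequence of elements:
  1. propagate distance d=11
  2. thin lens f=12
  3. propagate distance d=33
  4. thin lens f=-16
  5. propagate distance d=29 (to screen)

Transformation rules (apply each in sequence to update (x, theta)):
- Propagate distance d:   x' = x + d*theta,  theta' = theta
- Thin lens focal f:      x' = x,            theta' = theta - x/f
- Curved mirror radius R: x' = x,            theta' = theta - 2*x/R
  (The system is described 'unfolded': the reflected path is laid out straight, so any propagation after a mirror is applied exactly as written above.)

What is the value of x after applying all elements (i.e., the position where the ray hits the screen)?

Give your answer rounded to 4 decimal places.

Initial: x=-1.0000 theta=-0.5000
After 1 (propagate distance d=11): x=-6.5000 theta=-0.5000
After 2 (thin lens f=12): x=-6.5000 theta=1/24 (≈0.0417)
After 3 (propagate distance d=33): x=-5.1250 theta=1/24 (≈0.0417)
After 4 (thin lens f=-16): x=-5.1250 theta=-107/384 (≈-0.2786)
After 5 (propagate distance d=29 (to screen)): x=-5071/384 (≈-13.2057) theta=-107/384 (≈-0.2786)
Rounded to 4 decimal places: x = -13.2057

Answer: -13.2057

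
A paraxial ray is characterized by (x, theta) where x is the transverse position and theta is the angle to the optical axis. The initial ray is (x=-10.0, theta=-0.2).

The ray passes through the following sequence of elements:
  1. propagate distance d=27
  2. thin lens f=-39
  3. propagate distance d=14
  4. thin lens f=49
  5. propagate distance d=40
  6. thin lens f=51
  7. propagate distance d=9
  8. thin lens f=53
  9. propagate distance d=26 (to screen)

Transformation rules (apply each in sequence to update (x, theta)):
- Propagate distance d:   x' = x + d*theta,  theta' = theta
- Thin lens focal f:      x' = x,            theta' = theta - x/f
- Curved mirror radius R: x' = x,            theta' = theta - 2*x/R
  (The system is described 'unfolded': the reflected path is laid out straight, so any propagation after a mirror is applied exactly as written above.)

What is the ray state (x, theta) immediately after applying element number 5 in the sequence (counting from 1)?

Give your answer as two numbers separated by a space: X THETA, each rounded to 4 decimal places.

Initial: x=-10.0000 theta=-0.2000
After 1 (propagate distance d=27): x=-15.4000 theta=-0.2000
After 2 (thin lens f=-39): x=-15.4000 theta=-116/195 (≈-0.5949)
After 3 (propagate distance d=14): x=-4627/195 (≈-23.7282) theta=-116/195 (≈-0.5949)
After 4 (thin lens f=49): x=-4627/195 (≈-23.7282) theta=-151/1365 (≈-0.1106)
After 5 (propagate distance d=40): x=-38429/1365 (≈-28.1531) theta=-151/1365 (≈-0.1106)
Rounded to 4 decimal places: x = -28.1531, theta = -0.1106

Answer: -28.1531 -0.1106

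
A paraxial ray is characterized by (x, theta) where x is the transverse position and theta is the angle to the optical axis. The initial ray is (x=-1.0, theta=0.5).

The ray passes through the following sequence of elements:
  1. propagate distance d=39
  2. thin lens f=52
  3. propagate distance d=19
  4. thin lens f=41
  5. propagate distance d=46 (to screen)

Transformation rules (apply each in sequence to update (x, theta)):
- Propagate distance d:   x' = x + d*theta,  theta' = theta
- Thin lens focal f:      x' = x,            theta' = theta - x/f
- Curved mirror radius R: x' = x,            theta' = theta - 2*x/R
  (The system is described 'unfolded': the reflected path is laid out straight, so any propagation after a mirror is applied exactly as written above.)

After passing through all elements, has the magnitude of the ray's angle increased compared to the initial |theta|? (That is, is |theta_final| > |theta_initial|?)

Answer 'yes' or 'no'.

Answer: no

Derivation:
Initial: x=-1.0000 theta=0.5000
After 1 (propagate distance d=39): x=18.5000 theta=0.5000
After 2 (thin lens f=52): x=18.5000 theta=15/104 (≈0.1442)
After 3 (propagate distance d=19): x=2209/104 (≈21.2404) theta=15/104 (≈0.1442)
After 4 (thin lens f=41): x=2209/104 (≈21.2404) theta=-797/2132 (≈-0.3738)
After 5 (propagate distance d=46 (to screen)): x=17245/4264 (≈4.0443) theta=-797/2132 (≈-0.3738)
|theta_initial|=0.5000 |theta_final|=797/2132 (≈0.3738) -> not increased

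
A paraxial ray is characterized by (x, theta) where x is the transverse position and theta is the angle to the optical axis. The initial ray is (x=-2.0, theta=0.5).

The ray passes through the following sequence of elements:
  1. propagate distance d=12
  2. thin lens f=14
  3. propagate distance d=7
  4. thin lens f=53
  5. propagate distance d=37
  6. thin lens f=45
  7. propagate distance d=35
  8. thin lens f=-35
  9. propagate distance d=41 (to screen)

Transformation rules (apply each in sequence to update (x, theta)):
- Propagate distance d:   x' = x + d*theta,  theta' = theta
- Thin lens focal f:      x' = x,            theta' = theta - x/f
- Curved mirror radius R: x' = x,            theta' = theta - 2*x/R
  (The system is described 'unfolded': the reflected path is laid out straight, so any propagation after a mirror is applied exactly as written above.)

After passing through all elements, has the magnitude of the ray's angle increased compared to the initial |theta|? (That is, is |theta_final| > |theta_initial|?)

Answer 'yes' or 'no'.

Initial: x=-2.0000 theta=0.5000
After 1 (propagate distance d=12): x=4.0000 theta=0.5000
After 2 (thin lens f=14): x=4.0000 theta=3/14 (≈0.2143)
After 3 (propagate distance d=7): x=5.5000 theta=3/14 (≈0.2143)
After 4 (thin lens f=53): x=5.5000 theta=41/371 (≈0.1105)
After 5 (propagate distance d=37): x=7115/742 (≈9.5889) theta=41/371 (≈0.1105)
After 6 (thin lens f=45): x=7115/742 (≈9.5889) theta=-685/6678 (≈-0.1026)
After 7 (propagate distance d=35): x=20030/3339 (≈5.9988) theta=-685/6678 (≈-0.1026)
After 8 (thin lens f=-35): x=20030/3339 (≈5.9988) theta=3217/46746 (≈0.0688)
After 9 (propagate distance d=41 (to screen)): x=45813/5194 (≈8.8204) theta=3217/46746 (≈0.0688)
|theta_initial|=0.5000 |theta_final|=3217/46746 (≈0.0688) -> not increased

Answer: no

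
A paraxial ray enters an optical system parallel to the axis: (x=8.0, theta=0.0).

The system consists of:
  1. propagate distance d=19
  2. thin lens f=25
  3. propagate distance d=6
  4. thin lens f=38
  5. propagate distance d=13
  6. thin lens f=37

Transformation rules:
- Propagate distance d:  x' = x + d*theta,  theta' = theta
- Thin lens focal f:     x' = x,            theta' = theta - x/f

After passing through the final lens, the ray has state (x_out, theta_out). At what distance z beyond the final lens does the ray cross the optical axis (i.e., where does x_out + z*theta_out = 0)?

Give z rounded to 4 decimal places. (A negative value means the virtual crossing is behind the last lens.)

Initial: x=8.0000 theta=0.0000
After 1 (propagate distance d=19): x=8.0000 theta=0.0000
After 2 (thin lens f=25): x=8.0000 theta=-0.3200
After 3 (propagate distance d=6): x=6.0800 theta=-0.3200
After 4 (thin lens f=38): x=6.0800 theta=-0.4800
After 5 (propagate distance d=13): x=-0.1600 theta=-0.4800
After 6 (thin lens f=37): x=-0.1600 theta=-88/185 (≈-0.4757)
z_focus = -x_out/theta_out = -(-0.1600)/(-88/185) = -37/110 ≈ -0.3364
Rounded to 4 decimal places: z = -0.3364

Answer: -0.3364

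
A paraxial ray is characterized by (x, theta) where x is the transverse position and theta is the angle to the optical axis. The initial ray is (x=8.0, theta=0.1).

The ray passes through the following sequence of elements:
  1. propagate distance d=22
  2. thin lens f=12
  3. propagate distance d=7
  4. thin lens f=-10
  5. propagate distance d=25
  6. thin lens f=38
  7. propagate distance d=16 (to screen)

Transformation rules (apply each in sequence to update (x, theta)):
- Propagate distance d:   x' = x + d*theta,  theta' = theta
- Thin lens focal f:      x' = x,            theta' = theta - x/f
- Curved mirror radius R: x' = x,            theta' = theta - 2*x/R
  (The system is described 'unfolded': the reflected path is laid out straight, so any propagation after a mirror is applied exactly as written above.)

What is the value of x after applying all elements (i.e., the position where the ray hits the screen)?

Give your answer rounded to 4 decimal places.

Initial: x=8.0000 theta=0.1000
After 1 (propagate distance d=22): x=10.2000 theta=0.1000
After 2 (thin lens f=12): x=10.2000 theta=-0.7500
After 3 (propagate distance d=7): x=4.9500 theta=-0.7500
After 4 (thin lens f=-10): x=4.9500 theta=-0.2550
After 5 (propagate distance d=25): x=-1.4250 theta=-0.2550
After 6 (thin lens f=38): x=-1.4250 theta=-0.2175
After 7 (propagate distance d=16 (to screen)): x=-4.9050 theta=-0.2175
Rounded to 4 decimal places: x = -4.9050

Answer: -4.9050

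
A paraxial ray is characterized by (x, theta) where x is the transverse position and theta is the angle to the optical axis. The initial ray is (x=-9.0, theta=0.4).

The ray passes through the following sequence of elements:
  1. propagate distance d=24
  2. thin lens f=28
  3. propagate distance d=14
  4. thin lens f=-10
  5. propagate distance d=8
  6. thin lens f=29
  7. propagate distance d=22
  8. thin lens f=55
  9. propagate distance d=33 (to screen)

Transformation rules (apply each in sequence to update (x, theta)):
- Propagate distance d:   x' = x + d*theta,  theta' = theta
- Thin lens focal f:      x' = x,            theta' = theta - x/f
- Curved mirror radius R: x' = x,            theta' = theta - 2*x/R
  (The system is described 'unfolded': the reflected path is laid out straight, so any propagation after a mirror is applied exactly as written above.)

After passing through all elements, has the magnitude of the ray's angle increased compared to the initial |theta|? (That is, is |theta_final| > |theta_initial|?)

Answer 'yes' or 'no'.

Answer: no

Derivation:
Initial: x=-9.0000 theta=0.4000
After 1 (propagate distance d=24): x=0.6000 theta=0.4000
After 2 (thin lens f=28): x=0.6000 theta=53/140 (≈0.3786)
After 3 (propagate distance d=14): x=5.9000 theta=53/140 (≈0.3786)
After 4 (thin lens f=-10): x=5.9000 theta=339/350 (≈0.9686)
After 5 (propagate distance d=8): x=4777/350 (≈13.6486) theta=339/350 (≈0.9686)
After 6 (thin lens f=29): x=4777/350 (≈13.6486) theta=361/725 (≈0.4979)
After 7 (propagate distance d=22): x=249721/10150 (≈24.6031) theta=361/725 (≈0.4979)
After 8 (thin lens f=55): x=249721/10150 (≈24.6031) theta=28249/558250 (≈0.0506)
After 9 (propagate distance d=33 (to screen)): x=666676/25375 (≈26.2729) theta=28249/558250 (≈0.0506)
|theta_initial|=0.4000 |theta_final|=28249/558250 (≈0.0506) -> not increased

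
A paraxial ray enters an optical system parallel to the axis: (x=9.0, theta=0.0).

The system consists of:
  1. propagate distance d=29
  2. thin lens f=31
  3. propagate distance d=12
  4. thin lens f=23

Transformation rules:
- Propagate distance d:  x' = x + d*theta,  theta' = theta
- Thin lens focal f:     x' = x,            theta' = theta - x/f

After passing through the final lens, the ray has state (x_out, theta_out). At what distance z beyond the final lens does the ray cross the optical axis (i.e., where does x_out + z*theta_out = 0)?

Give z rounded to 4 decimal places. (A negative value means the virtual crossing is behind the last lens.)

Answer: 10.4048

Derivation:
Initial: x=9.0000 theta=0.0000
After 1 (propagate distance d=29): x=9.0000 theta=0.0000
After 2 (thin lens f=31): x=9.0000 theta=-9/31 (≈-0.2903)
After 3 (propagate distance d=12): x=171/31 (≈5.5161) theta=-9/31 (≈-0.2903)
After 4 (thin lens f=23): x=171/31 (≈5.5161) theta=-378/713 (≈-0.5302)
z_focus = -x_out/theta_out = -(171/31)/(-378/713) = 437/42 ≈ 10.4048
Rounded to 4 decimal places: z = 10.4048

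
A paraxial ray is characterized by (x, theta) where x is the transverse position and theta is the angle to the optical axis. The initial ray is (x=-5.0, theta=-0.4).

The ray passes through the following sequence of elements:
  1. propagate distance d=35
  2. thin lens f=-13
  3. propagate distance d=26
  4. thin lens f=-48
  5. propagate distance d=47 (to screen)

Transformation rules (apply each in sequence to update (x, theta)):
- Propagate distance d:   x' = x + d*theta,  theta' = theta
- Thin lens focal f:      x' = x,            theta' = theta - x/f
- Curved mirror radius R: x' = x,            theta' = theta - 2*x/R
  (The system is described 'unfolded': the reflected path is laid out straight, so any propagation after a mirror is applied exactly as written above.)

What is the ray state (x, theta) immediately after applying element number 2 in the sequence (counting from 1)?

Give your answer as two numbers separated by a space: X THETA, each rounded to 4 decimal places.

Initial: x=-5.0000 theta=-0.4000
After 1 (propagate distance d=35): x=-19.0000 theta=-0.4000
After 2 (thin lens f=-13): x=-19.0000 theta=-121/65 (≈-1.8615)
Rounded to 4 decimal places: x = -19.0000, theta = -1.8615

Answer: -19.0000 -1.8615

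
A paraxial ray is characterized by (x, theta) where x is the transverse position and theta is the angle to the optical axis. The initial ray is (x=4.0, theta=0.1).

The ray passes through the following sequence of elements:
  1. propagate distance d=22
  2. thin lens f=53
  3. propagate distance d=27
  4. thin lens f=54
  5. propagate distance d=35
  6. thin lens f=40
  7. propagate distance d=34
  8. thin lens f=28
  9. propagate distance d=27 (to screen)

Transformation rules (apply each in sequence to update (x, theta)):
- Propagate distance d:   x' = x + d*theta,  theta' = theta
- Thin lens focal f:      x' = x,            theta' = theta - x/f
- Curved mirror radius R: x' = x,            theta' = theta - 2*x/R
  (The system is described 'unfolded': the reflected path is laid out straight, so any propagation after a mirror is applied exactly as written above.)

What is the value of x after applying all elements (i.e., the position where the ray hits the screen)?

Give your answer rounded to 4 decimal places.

Initial: x=4.0000 theta=0.1000
After 1 (propagate distance d=22): x=6.2000 theta=0.1000
After 2 (thin lens f=53): x=6.2000 theta=-9/530 (≈-0.0170)
After 3 (propagate distance d=27): x=3043/530 (≈5.7415) theta=-9/530 (≈-0.0170)
After 4 (thin lens f=54): x=3043/530 (≈5.7415) theta=-3529/28620 (≈-0.1233)
After 5 (propagate distance d=35): x=40807/28620 (≈1.4258) theta=-3529/28620 (≈-0.1233)
After 6 (thin lens f=40): x=40807/28620 (≈1.4258) theta=-181967/1144800 (≈-0.1590)
After 7 (propagate distance d=34): x=-2277299/572400 (≈-3.9785) theta=-181967/1144800 (≈-0.1590)
After 8 (thin lens f=28): x=-2277299/572400 (≈-3.9785) theta=-270239/16027200 (≈-0.0169)
After 9 (propagate distance d=27 (to screen)): x=-2842433/641088 (≈-4.4338) theta=-270239/16027200 (≈-0.0169)
Rounded to 4 decimal places: x = -4.4338

Answer: -4.4338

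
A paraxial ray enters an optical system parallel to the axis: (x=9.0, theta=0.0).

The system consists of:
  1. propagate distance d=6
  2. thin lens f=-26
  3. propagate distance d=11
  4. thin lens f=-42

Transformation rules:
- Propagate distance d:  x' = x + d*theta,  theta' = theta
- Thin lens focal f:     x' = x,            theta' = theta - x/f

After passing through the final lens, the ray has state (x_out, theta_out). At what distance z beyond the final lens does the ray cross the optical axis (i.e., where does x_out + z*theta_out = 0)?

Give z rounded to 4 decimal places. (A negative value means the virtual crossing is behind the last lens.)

Answer: -19.6709

Derivation:
Initial: x=9.0000 theta=0.0000
After 1 (propagate distance d=6): x=9.0000 theta=0.0000
After 2 (thin lens f=-26): x=9.0000 theta=9/26 (≈0.3462)
After 3 (propagate distance d=11): x=333/26 (≈12.8077) theta=9/26 (≈0.3462)
After 4 (thin lens f=-42): x=333/26 (≈12.8077) theta=237/364 (≈0.6511)
z_focus = -x_out/theta_out = -(333/26)/(237/364) = -1554/79 ≈ -19.6709
Rounded to 4 decimal places: z = -19.6709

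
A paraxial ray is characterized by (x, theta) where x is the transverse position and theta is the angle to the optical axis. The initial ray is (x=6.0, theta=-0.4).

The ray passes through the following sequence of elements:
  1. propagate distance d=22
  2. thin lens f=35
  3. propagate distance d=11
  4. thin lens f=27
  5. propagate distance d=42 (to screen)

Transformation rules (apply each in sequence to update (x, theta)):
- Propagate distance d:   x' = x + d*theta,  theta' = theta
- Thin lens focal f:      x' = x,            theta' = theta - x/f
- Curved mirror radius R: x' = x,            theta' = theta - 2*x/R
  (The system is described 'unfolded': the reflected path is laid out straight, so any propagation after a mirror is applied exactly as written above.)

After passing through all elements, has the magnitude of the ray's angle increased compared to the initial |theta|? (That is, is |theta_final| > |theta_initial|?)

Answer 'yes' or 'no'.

Initial: x=6.0000 theta=-0.4000
After 1 (propagate distance d=22): x=-2.8000 theta=-0.4000
After 2 (thin lens f=35): x=-2.8000 theta=-0.3200
After 3 (propagate distance d=11): x=-6.3200 theta=-0.3200
After 4 (thin lens f=27): x=-6.3200 theta=-58/675 (≈-0.0859)
After 5 (propagate distance d=42 (to screen)): x=-2234/225 (≈-9.9289) theta=-58/675 (≈-0.0859)
|theta_initial|=0.4000 |theta_final|=58/675 (≈0.0859) -> not increased

Answer: no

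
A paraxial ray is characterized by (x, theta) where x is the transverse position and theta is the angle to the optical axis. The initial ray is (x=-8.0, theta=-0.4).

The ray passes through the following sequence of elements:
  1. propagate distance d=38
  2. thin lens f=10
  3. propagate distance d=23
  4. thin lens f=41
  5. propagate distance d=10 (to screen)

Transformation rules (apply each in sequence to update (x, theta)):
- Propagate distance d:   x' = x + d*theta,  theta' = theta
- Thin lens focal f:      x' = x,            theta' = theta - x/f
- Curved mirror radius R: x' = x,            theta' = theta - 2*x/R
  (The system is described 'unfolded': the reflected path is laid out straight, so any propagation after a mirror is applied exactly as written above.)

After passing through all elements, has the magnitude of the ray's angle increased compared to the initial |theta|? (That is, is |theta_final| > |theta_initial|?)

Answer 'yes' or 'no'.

Answer: yes

Derivation:
Initial: x=-8.0000 theta=-0.4000
After 1 (propagate distance d=38): x=-23.2000 theta=-0.4000
After 2 (thin lens f=10): x=-23.2000 theta=1.9200
After 3 (propagate distance d=23): x=20.9600 theta=1.9200
After 4 (thin lens f=41): x=20.9600 theta=1444/1025 (≈1.4088)
After 5 (propagate distance d=10 (to screen)): x=35924/1025 (≈35.0478) theta=1444/1025 (≈1.4088)
|theta_initial|=0.4000 |theta_final|=1444/1025 (≈1.4088) -> increased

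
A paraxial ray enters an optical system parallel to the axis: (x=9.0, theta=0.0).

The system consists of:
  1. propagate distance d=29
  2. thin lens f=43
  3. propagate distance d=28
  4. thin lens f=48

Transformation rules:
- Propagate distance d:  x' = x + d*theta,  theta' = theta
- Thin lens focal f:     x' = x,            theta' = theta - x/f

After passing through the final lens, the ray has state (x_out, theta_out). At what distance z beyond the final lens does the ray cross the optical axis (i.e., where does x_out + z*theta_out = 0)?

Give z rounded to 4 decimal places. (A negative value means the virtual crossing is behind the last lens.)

Initial: x=9.0000 theta=0.0000
After 1 (propagate distance d=29): x=9.0000 theta=0.0000
After 2 (thin lens f=43): x=9.0000 theta=-9/43 (≈-0.2093)
After 3 (propagate distance d=28): x=135/43 (≈3.1395) theta=-9/43 (≈-0.2093)
After 4 (thin lens f=48): x=135/43 (≈3.1395) theta=-189/688 (≈-0.2747)
z_focus = -x_out/theta_out = -(135/43)/(-189/688) = 80/7 ≈ 11.4286
Rounded to 4 decimal places: z = 11.4286

Answer: 11.4286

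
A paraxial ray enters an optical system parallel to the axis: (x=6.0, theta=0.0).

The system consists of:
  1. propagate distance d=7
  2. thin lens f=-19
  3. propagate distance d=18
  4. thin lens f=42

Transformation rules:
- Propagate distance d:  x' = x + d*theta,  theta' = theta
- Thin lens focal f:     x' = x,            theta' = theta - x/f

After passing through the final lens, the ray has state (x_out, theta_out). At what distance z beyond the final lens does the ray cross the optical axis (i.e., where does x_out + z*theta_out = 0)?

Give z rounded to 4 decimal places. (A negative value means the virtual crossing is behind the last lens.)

Initial: x=6.0000 theta=0.0000
After 1 (propagate distance d=7): x=6.0000 theta=0.0000
After 2 (thin lens f=-19): x=6.0000 theta=6/19 (≈0.3158)
After 3 (propagate distance d=18): x=222/19 (≈11.6842) theta=6/19 (≈0.3158)
After 4 (thin lens f=42): x=222/19 (≈11.6842) theta=5/133 (≈0.0376)
z_focus = -x_out/theta_out = -(222/19)/(5/133) = -310.8000
Rounded to 4 decimal places: z = -310.8000

Answer: -310.8000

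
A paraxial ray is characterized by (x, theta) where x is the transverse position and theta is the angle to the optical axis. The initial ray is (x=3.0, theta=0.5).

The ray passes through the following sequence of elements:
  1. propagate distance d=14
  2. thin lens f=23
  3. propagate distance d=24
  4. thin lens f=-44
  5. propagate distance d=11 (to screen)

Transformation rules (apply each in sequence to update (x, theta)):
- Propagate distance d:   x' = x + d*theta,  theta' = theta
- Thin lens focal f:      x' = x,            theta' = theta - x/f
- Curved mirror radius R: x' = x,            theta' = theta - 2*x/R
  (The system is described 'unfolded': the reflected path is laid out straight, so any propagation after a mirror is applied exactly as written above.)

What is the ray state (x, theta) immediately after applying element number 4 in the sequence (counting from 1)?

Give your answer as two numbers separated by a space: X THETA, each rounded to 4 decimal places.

Initial: x=3.0000 theta=0.5000
After 1 (propagate distance d=14): x=10.0000 theta=0.5000
After 2 (thin lens f=23): x=10.0000 theta=3/46 (≈0.0652)
After 3 (propagate distance d=24): x=266/23 (≈11.5652) theta=3/46 (≈0.0652)
After 4 (thin lens f=-44): x=266/23 (≈11.5652) theta=83/253 (≈0.3281)
Rounded to 4 decimal places: x = 11.5652, theta = 0.3281

Answer: 11.5652 0.3281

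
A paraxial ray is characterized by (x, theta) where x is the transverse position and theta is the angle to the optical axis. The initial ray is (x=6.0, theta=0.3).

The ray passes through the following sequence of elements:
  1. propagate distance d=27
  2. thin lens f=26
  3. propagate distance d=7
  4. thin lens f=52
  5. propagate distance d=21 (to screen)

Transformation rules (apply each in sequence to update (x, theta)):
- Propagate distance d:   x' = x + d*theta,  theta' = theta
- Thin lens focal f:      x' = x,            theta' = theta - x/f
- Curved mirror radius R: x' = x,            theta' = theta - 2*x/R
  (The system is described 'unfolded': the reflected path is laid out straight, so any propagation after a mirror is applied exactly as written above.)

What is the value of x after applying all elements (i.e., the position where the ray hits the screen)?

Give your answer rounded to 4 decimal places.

Answer: 2.3061

Derivation:
Initial: x=6.0000 theta=0.3000
After 1 (propagate distance d=27): x=14.1000 theta=0.3000
After 2 (thin lens f=26): x=14.1000 theta=-63/260 (≈-0.2423)
After 3 (propagate distance d=7): x=645/52 (≈12.4038) theta=-63/260 (≈-0.2423)
After 4 (thin lens f=52): x=645/52 (≈12.4038) theta=-6501/13520 (≈-0.4808)
After 5 (propagate distance d=21 (to screen)): x=31179/13520 (≈2.3061) theta=-6501/13520 (≈-0.4808)
Rounded to 4 decimal places: x = 2.3061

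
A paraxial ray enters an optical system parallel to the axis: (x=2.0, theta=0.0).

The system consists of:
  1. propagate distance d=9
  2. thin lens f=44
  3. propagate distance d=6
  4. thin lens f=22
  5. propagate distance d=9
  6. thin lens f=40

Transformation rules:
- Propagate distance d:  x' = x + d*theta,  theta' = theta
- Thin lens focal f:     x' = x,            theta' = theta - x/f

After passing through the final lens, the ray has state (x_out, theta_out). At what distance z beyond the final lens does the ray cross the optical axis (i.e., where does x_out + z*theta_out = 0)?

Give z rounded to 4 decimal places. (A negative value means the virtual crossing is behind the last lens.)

Initial: x=2.0000 theta=0.0000
After 1 (propagate distance d=9): x=2.0000 theta=0.0000
After 2 (thin lens f=44): x=2.0000 theta=-1/22 (≈-0.0455)
After 3 (propagate distance d=6): x=19/11 (≈1.7273) theta=-1/22 (≈-0.0455)
After 4 (thin lens f=22): x=19/11 (≈1.7273) theta=-15/121 (≈-0.1240)
After 5 (propagate distance d=9): x=74/121 (≈0.6116) theta=-15/121 (≈-0.1240)
After 6 (thin lens f=40): x=74/121 (≈0.6116) theta=-337/2420 (≈-0.1393)
z_focus = -x_out/theta_out = -(74/121)/(-337/2420) = 1480/337 ≈ 4.3917
Rounded to 4 decimal places: z = 4.3917

Answer: 4.3917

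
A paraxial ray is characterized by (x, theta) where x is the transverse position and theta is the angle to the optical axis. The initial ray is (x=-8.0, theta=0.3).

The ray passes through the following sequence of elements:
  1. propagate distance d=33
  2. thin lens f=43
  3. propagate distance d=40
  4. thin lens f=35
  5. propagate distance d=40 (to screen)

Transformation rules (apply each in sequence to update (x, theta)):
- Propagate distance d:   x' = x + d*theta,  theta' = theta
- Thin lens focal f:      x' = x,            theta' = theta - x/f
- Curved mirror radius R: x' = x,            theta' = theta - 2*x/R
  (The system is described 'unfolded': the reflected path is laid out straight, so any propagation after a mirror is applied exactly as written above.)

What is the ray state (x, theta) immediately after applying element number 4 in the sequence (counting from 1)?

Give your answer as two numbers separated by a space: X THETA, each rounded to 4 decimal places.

Answer: 12.1326 -0.0908

Derivation:
Initial: x=-8.0000 theta=0.3000
After 1 (propagate distance d=33): x=1.9000 theta=0.3000
After 2 (thin lens f=43): x=1.9000 theta=11/43 (≈0.2558)
After 3 (propagate distance d=40): x=5217/430 (≈12.1326) theta=11/43 (≈0.2558)
After 4 (thin lens f=35): x=5217/430 (≈12.1326) theta=-1367/15050 (≈-0.0908)
Rounded to 4 decimal places: x = 12.1326, theta = -0.0908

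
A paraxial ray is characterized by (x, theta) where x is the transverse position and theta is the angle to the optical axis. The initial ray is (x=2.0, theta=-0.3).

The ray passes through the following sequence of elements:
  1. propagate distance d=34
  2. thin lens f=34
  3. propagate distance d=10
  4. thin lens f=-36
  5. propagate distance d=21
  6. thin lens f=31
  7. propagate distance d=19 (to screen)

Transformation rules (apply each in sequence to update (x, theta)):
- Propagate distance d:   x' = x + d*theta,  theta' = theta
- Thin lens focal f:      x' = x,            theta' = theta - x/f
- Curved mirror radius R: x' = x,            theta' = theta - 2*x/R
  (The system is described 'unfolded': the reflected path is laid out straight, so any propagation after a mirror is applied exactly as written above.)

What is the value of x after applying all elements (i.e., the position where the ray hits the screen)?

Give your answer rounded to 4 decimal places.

Answer: -11.6204

Derivation:
Initial: x=2.0000 theta=-0.3000
After 1 (propagate distance d=34): x=-8.2000 theta=-0.3000
After 2 (thin lens f=34): x=-8.2000 theta=-1/17 (≈-0.0588)
After 3 (propagate distance d=10): x=-747/85 (≈-8.7882) theta=-1/17 (≈-0.0588)
After 4 (thin lens f=-36): x=-747/85 (≈-8.7882) theta=-103/340 (≈-0.3029)
After 5 (propagate distance d=21): x=-15.1500 theta=-103/340 (≈-0.3029)
After 6 (thin lens f=31): x=-15.1500 theta=979/5270 (≈0.1858)
After 7 (propagate distance d=19 (to screen)): x=-122479/10540 (≈-11.6204) theta=979/5270 (≈0.1858)
Rounded to 4 decimal places: x = -11.6204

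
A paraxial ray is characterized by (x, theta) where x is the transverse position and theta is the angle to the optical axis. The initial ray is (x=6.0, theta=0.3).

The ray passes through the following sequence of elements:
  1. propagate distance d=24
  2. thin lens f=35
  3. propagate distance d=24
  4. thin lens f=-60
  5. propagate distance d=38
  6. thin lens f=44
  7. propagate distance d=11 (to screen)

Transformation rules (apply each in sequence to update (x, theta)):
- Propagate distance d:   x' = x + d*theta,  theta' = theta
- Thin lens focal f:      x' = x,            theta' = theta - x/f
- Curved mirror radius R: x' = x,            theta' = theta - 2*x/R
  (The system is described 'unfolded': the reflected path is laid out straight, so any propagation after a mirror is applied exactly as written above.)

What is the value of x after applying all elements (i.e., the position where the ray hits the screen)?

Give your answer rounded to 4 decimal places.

Initial: x=6.0000 theta=0.3000
After 1 (propagate distance d=24): x=13.2000 theta=0.3000
After 2 (thin lens f=35): x=13.2000 theta=-27/350 (≈-0.0771)
After 3 (propagate distance d=24): x=1986/175 (≈11.3486) theta=-27/350 (≈-0.0771)
After 4 (thin lens f=-60): x=1986/175 (≈11.3486) theta=0.1120
After 5 (propagate distance d=38): x=13654/875 (≈15.6046) theta=0.1120
After 6 (thin lens f=44): x=13654/875 (≈15.6046) theta=-4671/19250 (≈-0.2426)
After 7 (propagate distance d=11 (to screen)): x=22637/1750 (≈12.9354) theta=-4671/19250 (≈-0.2426)
Rounded to 4 decimal places: x = 12.9354

Answer: 12.9354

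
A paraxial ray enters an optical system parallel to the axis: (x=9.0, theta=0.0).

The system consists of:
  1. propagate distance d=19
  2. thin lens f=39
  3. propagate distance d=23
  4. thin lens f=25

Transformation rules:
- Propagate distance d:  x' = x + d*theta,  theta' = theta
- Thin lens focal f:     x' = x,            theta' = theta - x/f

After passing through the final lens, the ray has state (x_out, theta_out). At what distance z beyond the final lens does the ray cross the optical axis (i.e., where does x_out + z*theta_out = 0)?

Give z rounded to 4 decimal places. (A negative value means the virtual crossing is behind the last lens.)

Answer: 9.7561

Derivation:
Initial: x=9.0000 theta=0.0000
After 1 (propagate distance d=19): x=9.0000 theta=0.0000
After 2 (thin lens f=39): x=9.0000 theta=-3/13 (≈-0.2308)
After 3 (propagate distance d=23): x=48/13 (≈3.6923) theta=-3/13 (≈-0.2308)
After 4 (thin lens f=25): x=48/13 (≈3.6923) theta=-123/325 (≈-0.3785)
z_focus = -x_out/theta_out = -(48/13)/(-123/325) = 400/41 ≈ 9.7561
Rounded to 4 decimal places: z = 9.7561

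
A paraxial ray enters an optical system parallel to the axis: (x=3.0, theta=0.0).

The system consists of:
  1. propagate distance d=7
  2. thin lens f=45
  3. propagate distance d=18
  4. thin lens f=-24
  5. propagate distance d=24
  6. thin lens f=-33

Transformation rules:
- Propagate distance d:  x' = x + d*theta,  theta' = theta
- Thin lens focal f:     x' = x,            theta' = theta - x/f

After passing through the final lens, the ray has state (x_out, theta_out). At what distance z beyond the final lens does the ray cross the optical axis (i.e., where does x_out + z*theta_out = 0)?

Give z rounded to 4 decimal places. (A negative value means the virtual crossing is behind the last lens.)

Answer: -29.0110

Derivation:
Initial: x=3.0000 theta=0.0000
After 1 (propagate distance d=7): x=3.0000 theta=0.0000
After 2 (thin lens f=45): x=3.0000 theta=-1/15 (≈-0.0667)
After 3 (propagate distance d=18): x=1.8000 theta=-1/15 (≈-0.0667)
After 4 (thin lens f=-24): x=1.8000 theta=1/120 (≈0.0083)
After 5 (propagate distance d=24): x=2.0000 theta=1/120 (≈0.0083)
After 6 (thin lens f=-33): x=2.0000 theta=91/1320 (≈0.0689)
z_focus = -x_out/theta_out = -(2.0000)/(91/1320) = -2640/91 ≈ -29.0110
Rounded to 4 decimal places: z = -29.0110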